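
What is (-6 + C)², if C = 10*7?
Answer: 4096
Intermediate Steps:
C = 70
(-6 + C)² = (-6 + 70)² = 64² = 4096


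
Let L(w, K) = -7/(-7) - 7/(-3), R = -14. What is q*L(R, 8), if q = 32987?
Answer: 329870/3 ≈ 1.0996e+5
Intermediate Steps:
L(w, K) = 10/3 (L(w, K) = -7*(-⅐) - 7*(-⅓) = 1 + 7/3 = 10/3)
q*L(R, 8) = 32987*(10/3) = 329870/3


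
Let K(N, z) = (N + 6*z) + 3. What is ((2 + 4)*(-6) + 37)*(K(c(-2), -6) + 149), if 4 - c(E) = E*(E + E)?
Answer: 112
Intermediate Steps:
c(E) = 4 - 2*E**2 (c(E) = 4 - E*(E + E) = 4 - E*2*E = 4 - 2*E**2)
K(N, z) = 3 + N + 6*z
((2 + 4)*(-6) + 37)*(K(c(-2), -6) + 149) = ((2 + 4)*(-6) + 37)*((3 + (4 - 2*(-2)**2) + 6*(-6)) + 149) = (6*(-6) + 37)*((3 + (4 - 2*4) - 36) + 149) = (-36 + 37)*((3 + (4 - 8) - 36) + 149) = 1*((3 - 4 - 36) + 149) = 1*(-37 + 149) = 1*112 = 112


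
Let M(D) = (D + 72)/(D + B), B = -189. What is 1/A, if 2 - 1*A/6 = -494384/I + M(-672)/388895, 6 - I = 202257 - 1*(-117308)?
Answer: 7133379105307/19384934989332 ≈ 0.36799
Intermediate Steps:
I = -319559 (I = 6 - (202257 - 1*(-117308)) = 6 - (202257 + 117308) = 6 - 1*319565 = 6 - 319565 = -319559)
M(D) = (72 + D)/(-189 + D) (M(D) = (D + 72)/(D - 189) = (72 + D)/(-189 + D))
A = 19384934989332/7133379105307 (A = 12 - 6*(-494384/(-319559) + ((72 - 672)/(-189 - 672))/388895) = 12 - 6*(-494384*(-1/319559) + (-600/(-861))*(1/388895)) = 12 - 6*(494384/319559 - 1/861*(-600)*(1/388895)) = 12 - 6*(494384/319559 + (200/287)*(1/388895)) = 12 - 6*(494384/319559 + 40/22322573) = 12 - 6*11035935712392/7133379105307 = 12 - 66215614274352/7133379105307 = 19384934989332/7133379105307 ≈ 2.7175)
1/A = 1/(19384934989332/7133379105307) = 7133379105307/19384934989332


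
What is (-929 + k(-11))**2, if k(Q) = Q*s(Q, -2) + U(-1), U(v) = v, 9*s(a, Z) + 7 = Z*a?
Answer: 8094025/9 ≈ 8.9934e+5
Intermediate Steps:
s(a, Z) = -7/9 + Z*a/9 (s(a, Z) = -7/9 + (Z*a)/9 = -7/9 + Z*a/9)
k(Q) = -1 + Q*(-7/9 - 2*Q/9) (k(Q) = Q*(-7/9 + (1/9)*(-2)*Q) - 1 = Q*(-7/9 - 2*Q/9) - 1 = -1 + Q*(-7/9 - 2*Q/9))
(-929 + k(-11))**2 = (-929 + (-1 - 1/9*(-11)*(7 + 2*(-11))))**2 = (-929 + (-1 - 1/9*(-11)*(7 - 22)))**2 = (-929 + (-1 - 1/9*(-11)*(-15)))**2 = (-929 + (-1 - 55/3))**2 = (-929 - 58/3)**2 = (-2845/3)**2 = 8094025/9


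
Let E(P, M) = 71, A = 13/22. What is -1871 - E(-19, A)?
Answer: -1942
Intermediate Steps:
A = 13/22 (A = 13*(1/22) = 13/22 ≈ 0.59091)
-1871 - E(-19, A) = -1871 - 1*71 = -1871 - 71 = -1942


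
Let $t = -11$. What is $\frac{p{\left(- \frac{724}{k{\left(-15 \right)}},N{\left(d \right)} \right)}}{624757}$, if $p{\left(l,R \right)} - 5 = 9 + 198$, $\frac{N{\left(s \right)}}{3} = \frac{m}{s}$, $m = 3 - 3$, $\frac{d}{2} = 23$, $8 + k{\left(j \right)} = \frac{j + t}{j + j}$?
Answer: $\frac{212}{624757} \approx 0.00033933$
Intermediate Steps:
$k{\left(j \right)} = -8 + \frac{-11 + j}{2 j}$ ($k{\left(j \right)} = -8 + \frac{j - 11}{j + j} = -8 + \frac{-11 + j}{2 j}$)
$d = 46$ ($d = 2 \cdot 23 = 46$)
$m = 0$
$N{\left(s \right)} = 0$ ($N{\left(s \right)} = 3 \frac{0}{s} = 3 \cdot 0 = 0$)
$p{\left(l,R \right)} = 212$ ($p{\left(l,R \right)} = 5 + \left(9 + 198\right) = 5 + 207 = 212$)
$\frac{p{\left(- \frac{724}{k{\left(-15 \right)}},N{\left(d \right)} \right)}}{624757} = \frac{212}{624757}$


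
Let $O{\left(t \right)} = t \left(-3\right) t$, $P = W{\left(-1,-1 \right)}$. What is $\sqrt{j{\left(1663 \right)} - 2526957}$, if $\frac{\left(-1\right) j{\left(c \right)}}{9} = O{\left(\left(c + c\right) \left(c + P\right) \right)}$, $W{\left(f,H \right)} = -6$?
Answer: $3 \sqrt{91119380830599} \approx 2.8637 \cdot 10^{7}$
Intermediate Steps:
$P = -6$
$O{\left(t \right)} = - 3 t^{2}$ ($O{\left(t \right)} = - 3 t t = - 3 t^{2}$)
$j{\left(c \right)} = 108 c^{2} \left(-6 + c\right)^{2}$ ($j{\left(c \right)} = - 9 \left(- 3 \left(\left(c + c\right) \left(c - 6\right)\right)^{2}\right) = - 9 \left(- 3 \left(2 c \left(-6 + c\right)\right)^{2}\right) = - 9 \left(- 3 \cdot 4 c^{2} \left(-6 + c\right)^{2}\right) = - 9 \left(- 12 c^{2} \left(-6 + c\right)^{2}\right) = 108 c^{2} \left(-6 + c\right)^{2}$)
$\sqrt{j{\left(1663 \right)} - 2526957} = \sqrt{108 \cdot 1663^{2} \left(-6 + 1663\right)^{2} - 2526957} = \sqrt{108 \cdot 2765569 \cdot 1657^{2} - 2526957} = \sqrt{108 \cdot 2765569 \cdot 2745649 - 2526957} = \sqrt{820074430002348 - 2526957} = \sqrt{820074427475391} = 3 \sqrt{91119380830599}$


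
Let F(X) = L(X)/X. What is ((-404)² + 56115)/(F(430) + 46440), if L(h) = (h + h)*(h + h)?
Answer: 31333/6880 ≈ 4.5542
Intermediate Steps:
L(h) = 4*h² (L(h) = (2*h)*(2*h) = 4*h²)
F(X) = 4*X (F(X) = (4*X²)/X = 4*X)
((-404)² + 56115)/(F(430) + 46440) = ((-404)² + 56115)/(4*430 + 46440) = (163216 + 56115)/(1720 + 46440) = 219331/48160 = 219331*(1/48160) = 31333/6880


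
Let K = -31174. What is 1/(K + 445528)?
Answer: 1/414354 ≈ 2.4134e-6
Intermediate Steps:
1/(K + 445528) = 1/(-31174 + 445528) = 1/414354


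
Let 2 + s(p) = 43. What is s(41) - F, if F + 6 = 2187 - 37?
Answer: -2103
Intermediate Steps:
s(p) = 41 (s(p) = -2 + 43 = 41)
F = 2144 (F = -6 + (2187 - 37) = -6 + 2150 = 2144)
s(41) - F = 41 - 1*2144 = 41 - 2144 = -2103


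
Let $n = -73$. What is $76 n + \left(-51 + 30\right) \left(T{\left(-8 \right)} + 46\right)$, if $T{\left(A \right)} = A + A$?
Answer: $-6178$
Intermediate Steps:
$T{\left(A \right)} = 2 A$
$76 n + \left(-51 + 30\right) \left(T{\left(-8 \right)} + 46\right) = 76 \left(-73\right) + \left(-51 + 30\right) \left(2 \left(-8\right) + 46\right) = -5548 - 21 \left(-16 + 46\right) = -5548 - 630 = -6178$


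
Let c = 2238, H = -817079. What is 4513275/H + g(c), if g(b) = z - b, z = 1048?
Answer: -976837285/817079 ≈ -1195.5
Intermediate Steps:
g(b) = 1048 - b
4513275/H + g(c) = 4513275/(-817079) + (1048 - 1*2238) = 4513275*(-1/817079) + (1048 - 2238) = -4513275/817079 - 1190 = -976837285/817079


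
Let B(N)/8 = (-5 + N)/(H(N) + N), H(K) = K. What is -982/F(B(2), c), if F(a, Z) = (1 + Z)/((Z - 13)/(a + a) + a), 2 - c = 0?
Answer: 29951/18 ≈ 1663.9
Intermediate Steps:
c = 2 (c = 2 - 1*0 = 2 + 0 = 2)
B(N) = 4*(-5 + N)/N (B(N) = 8*((-5 + N)/(N + N)) = 8*((-5 + N)/((2*N))) = 8*((-5 + N)*(1/(2*N))) = 8*((-5 + N)/(2*N)) = 4*(-5 + N)/N)
F(a, Z) = (1 + Z)/(a + (-13 + Z)/(2*a)) (F(a, Z) = (1 + Z)/((-13 + Z)/((2*a)) + a) = (1 + Z)/((-13 + Z)*(1/(2*a)) + a) = (1 + Z)/((-13 + Z)/(2*a) + a) = (1 + Z)/(a + (-13 + Z)/(2*a)))
-982/F(B(2), c) = -982*(-13 + 2 + 2*(4 - 20/2)**2)/(2*(1 + 2)*(4 - 20/2)) = -982*(-13 + 2 + 2*(4 - 20*1/2)**2)/(6*(4 - 20*1/2)) = -982*(-13 + 2 + 2*(4 - 10)**2)/(6*(4 - 10)) = -982/(2*(-6)*3/(-13 + 2 + 2*(-6)**2)) = -982/(2*(-6)*3/(-13 + 2 + 2*36)) = -982/(2*(-6)*3/(-13 + 2 + 72)) = -982/(2*(-6)*3/61) = -982/(2*(-6)*(1/61)*3) = -982/(-36/61) = -982*(-61/36) = 29951/18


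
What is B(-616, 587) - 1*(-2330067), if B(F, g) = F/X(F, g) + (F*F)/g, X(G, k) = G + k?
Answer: 39676096357/17023 ≈ 2.3307e+6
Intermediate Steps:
B(F, g) = F/(F + g) + F²/g (B(F, g) = F/(F + g) + (F*F)/g = F/(F + g) + F²/g)
B(-616, 587) - 1*(-2330067) = -616*(587 - 616*(-616 + 587))/(587*(-616 + 587)) - 1*(-2330067) = -616*1/587*(587 - 616*(-29))/(-29) + 2330067 = -616*1/587*(-1/29)*(587 + 17864) + 2330067 = -616*1/587*(-1/29)*18451 + 2330067 = 11365816/17023 + 2330067 = 39676096357/17023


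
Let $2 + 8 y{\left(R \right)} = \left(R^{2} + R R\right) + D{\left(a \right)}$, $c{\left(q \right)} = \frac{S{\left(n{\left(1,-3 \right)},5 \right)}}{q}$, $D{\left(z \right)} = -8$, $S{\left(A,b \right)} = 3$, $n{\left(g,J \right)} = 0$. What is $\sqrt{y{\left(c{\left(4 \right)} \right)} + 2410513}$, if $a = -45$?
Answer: $\frac{\sqrt{154272761}}{8} \approx 1552.6$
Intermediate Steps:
$c{\left(q \right)} = \frac{3}{q}$
$y{\left(R \right)} = - \frac{5}{4} + \frac{R^{2}}{4}$ ($y{\left(R \right)} = - \frac{1}{4} + \frac{\left(R^{2} + R R\right) - 8}{8} = - \frac{1}{4} + \frac{\left(R^{2} + R^{2}\right) - 8}{8} = - \frac{1}{4} + \frac{2 R^{2} - 8}{8} = - \frac{1}{4} + \frac{-8 + 2 R^{2}}{8} = - \frac{1}{4} + \left(-1 + \frac{R^{2}}{4}\right) = - \frac{5}{4} + \frac{R^{2}}{4}$)
$\sqrt{y{\left(c{\left(4 \right)} \right)} + 2410513} = \sqrt{\left(- \frac{5}{4} + \frac{\left(\frac{3}{4}\right)^{2}}{4}\right) + 2410513} = \sqrt{\left(- \frac{5}{4} + \frac{1}{4} \cdot \frac{9}{16}\right) + 2410513} = \sqrt{\left(- \frac{5}{4} + \frac{9}{64}\right) + 2410513} = \sqrt{- \frac{71}{64} + 2410513} = \sqrt{\frac{154272761}{64}} = \frac{\sqrt{154272761}}{8}$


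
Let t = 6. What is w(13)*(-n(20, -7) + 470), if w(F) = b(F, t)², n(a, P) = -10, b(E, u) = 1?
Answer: 480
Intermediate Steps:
w(F) = 1 (w(F) = 1² = 1)
w(13)*(-n(20, -7) + 470) = 1*(-1*(-10) + 470) = 1*(10 + 470) = 1*480 = 480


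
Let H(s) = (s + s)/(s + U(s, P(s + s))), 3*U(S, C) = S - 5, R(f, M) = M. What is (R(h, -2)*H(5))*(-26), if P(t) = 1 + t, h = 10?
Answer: 104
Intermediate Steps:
U(S, C) = -5/3 + S/3 (U(S, C) = (S - 5)/3 = (-5 + S)/3 = -5/3 + S/3)
H(s) = 2*s/(-5/3 + 4*s/3) (H(s) = (s + s)/(s + (-5/3 + s/3)) = (2*s)/(-5/3 + 4*s/3) = 2*s/(-5/3 + 4*s/3))
(R(h, -2)*H(5))*(-26) = -12*5/(-5 + 4*5)*(-26) = -12*5/(-5 + 20)*(-26) = -12*5/15*(-26) = -2*2*(-26) = -4*(-26) = 104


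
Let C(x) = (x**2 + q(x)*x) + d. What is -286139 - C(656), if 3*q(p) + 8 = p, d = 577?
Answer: -858748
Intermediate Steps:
q(p) = -8/3 + p/3
C(x) = 577 + x**2 + x*(-8/3 + x/3) (C(x) = (x**2 + (-8/3 + x/3)*x) + 577 = (x**2 + x*(-8/3 + x/3)) + 577 = 577 + x**2 + x*(-8/3 + x/3))
-286139 - C(656) = -286139 - (577 - 8/3*656 + (4/3)*656**2) = -286139 - (577 - 5248/3 + (4/3)*430336) = -286139 - (577 - 5248/3 + 1721344/3) = -286139 - 1*572609 = -286139 - 572609 = -858748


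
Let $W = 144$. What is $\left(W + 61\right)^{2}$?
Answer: $42025$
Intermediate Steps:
$\left(W + 61\right)^{2} = \left(144 + 61\right)^{2} = 205^{2} = 42025$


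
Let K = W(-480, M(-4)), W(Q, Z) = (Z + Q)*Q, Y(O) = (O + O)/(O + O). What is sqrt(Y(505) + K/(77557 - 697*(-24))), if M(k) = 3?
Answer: sqrt(1219086193)/18857 ≈ 1.8516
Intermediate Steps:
Y(O) = 1 (Y(O) = (2*O)/((2*O)) = (2*O)*(1/(2*O)) = 1)
W(Q, Z) = Q*(Q + Z) (W(Q, Z) = (Q + Z)*Q = Q*(Q + Z))
K = 228960 (K = -480*(-480 + 3) = -480*(-477) = 228960)
sqrt(Y(505) + K/(77557 - 697*(-24))) = sqrt(1 + 228960/(77557 - 697*(-24))) = sqrt(1 + 228960/(77557 - 1*(-16728))) = sqrt(1 + 228960/(77557 + 16728)) = sqrt(1 + 228960/94285) = sqrt(1 + 228960*(1/94285)) = sqrt(1 + 45792/18857) = sqrt(64649/18857) = sqrt(1219086193)/18857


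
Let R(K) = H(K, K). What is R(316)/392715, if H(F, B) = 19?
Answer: 19/392715 ≈ 4.8381e-5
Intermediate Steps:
R(K) = 19
R(316)/392715 = 19/392715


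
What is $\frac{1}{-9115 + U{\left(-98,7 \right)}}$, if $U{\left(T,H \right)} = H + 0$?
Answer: $- \frac{1}{9108} \approx -0.00010979$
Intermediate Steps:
$U{\left(T,H \right)} = H$
$\frac{1}{-9115 + U{\left(-98,7 \right)}} = \frac{1}{-9115 + 7} = \frac{1}{-9108} = - \frac{1}{9108}$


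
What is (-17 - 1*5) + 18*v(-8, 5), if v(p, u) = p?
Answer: -166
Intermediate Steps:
(-17 - 1*5) + 18*v(-8, 5) = (-17 - 1*5) + 18*(-8) = (-17 - 5) - 144 = -22 - 144 = -166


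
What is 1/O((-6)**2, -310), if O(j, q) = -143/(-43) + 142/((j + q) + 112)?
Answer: 3483/8530 ≈ 0.40832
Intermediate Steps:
O(j, q) = 143/43 + 142/(112 + j + q) (O(j, q) = -143*(-1/43) + 142/(112 + j + q) = 143/43 + 142/(112 + j + q))
1/O((-6)**2, -310) = 1/((22122 + 143*(-6)**2 + 143*(-310))/(43*(112 + (-6)**2 - 310))) = 1/((22122 + 143*36 - 44330)/(43*(112 + 36 - 310))) = 1/((1/43)*(22122 + 5148 - 44330)/(-162)) = 1/((1/43)*(-1/162)*(-17060)) = 1/(8530/3483) = 3483/8530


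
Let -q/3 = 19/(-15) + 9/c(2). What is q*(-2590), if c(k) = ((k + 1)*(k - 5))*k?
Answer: -13727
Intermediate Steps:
c(k) = k*(1 + k)*(-5 + k) (c(k) = ((1 + k)*(-5 + k))*k = k*(1 + k)*(-5 + k))
q = 53/10 (q = -3*(19/(-15) + 9/((2*(-5 + 2² - 4*2)))) = -3*(19*(-1/15) + 9/((2*(-5 + 4 - 8)))) = -3*(-19/15 + 9/((2*(-9)))) = -3*(-19/15 + 9/(-18)) = -3*(-19/15 + 9*(-1/18)) = -3*(-19/15 - ½) = -3*(-53/30) = 53/10 ≈ 5.3000)
q*(-2590) = (53/10)*(-2590) = -13727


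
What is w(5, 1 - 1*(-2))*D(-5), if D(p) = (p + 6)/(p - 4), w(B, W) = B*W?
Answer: -5/3 ≈ -1.6667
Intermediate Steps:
D(p) = (6 + p)/(-4 + p)
w(5, 1 - 1*(-2))*D(-5) = (5*(1 - 1*(-2)))*((6 - 5)/(-4 - 5)) = (5*(1 + 2))*(1/(-9)) = (5*3)*(-⅑*1) = 15*(-⅑) = -5/3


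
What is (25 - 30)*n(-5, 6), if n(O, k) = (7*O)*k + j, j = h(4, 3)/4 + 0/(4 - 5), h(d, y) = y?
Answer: 4185/4 ≈ 1046.3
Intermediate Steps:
j = ¾ (j = 3/4 + 0/(4 - 5) = 3*(¼) + 0/(-1) = ¾ + 0*(-1) = ¾ + 0 = ¾ ≈ 0.75000)
n(O, k) = ¾ + 7*O*k (n(O, k) = (7*O)*k + ¾ = 7*O*k + ¾ = ¾ + 7*O*k)
(25 - 30)*n(-5, 6) = (25 - 30)*(¾ + 7*(-5)*6) = -5*(¾ - 210) = -5*(-837/4) = 4185/4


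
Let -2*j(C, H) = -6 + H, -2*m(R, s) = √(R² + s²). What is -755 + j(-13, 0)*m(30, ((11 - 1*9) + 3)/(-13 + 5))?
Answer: -755 - 15*√2305/16 ≈ -800.01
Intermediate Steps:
m(R, s) = -√(R² + s²)/2
j(C, H) = 3 - H/2 (j(C, H) = -(-6 + H)/2 = 3 - H/2)
-755 + j(-13, 0)*m(30, ((11 - 1*9) + 3)/(-13 + 5)) = -755 + (3 - ½*0)*(-√(30² + (((11 - 1*9) + 3)/(-13 + 5))²)/2) = -755 + (3 + 0)*(-√(900 + (((11 - 9) + 3)/(-8))²)/2) = -755 + 3*(-√(900 + ((2 + 3)*(-⅛))²)/2) = -755 + 3*(-√(900 + (5*(-⅛))²)/2) = -755 + 3*(-√(900 + (-5/8)²)/2) = -755 + 3*(-√(900 + 25/64)/2) = -755 + 3*(-5*√2305/16) = -755 - 15*√2305/16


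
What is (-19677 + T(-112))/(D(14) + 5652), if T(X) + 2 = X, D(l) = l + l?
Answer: -19791/5680 ≈ -3.4843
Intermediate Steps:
D(l) = 2*l
T(X) = -2 + X
(-19677 + T(-112))/(D(14) + 5652) = (-19677 + (-2 - 112))/(2*14 + 5652) = (-19677 - 114)/(28 + 5652) = -19791/5680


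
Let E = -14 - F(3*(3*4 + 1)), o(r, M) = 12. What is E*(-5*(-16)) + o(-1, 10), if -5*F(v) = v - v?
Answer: -1108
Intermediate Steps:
F(v) = 0 (F(v) = -(v - v)/5 = -⅕*0 = 0)
E = -14 (E = -14 - 1*0 = -14 + 0 = -14)
E*(-5*(-16)) + o(-1, 10) = -(-70)*(-16) + 12 = -14*80 + 12 = -1120 + 12 = -1108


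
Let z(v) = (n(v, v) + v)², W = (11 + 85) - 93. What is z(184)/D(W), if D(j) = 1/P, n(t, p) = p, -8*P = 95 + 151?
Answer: -4164288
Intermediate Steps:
P = -123/4 (P = -(95 + 151)/8 = -⅛*246 = -123/4 ≈ -30.750)
W = 3 (W = 96 - 93 = 3)
z(v) = 4*v² (z(v) = (v + v)² = (2*v)² = 4*v²)
D(j) = -4/123 (D(j) = 1/(-123/4) = -4/123)
z(184)/D(W) = (4*184²)/(-4/123) = (4*33856)*(-123/4) = 135424*(-123/4) = -4164288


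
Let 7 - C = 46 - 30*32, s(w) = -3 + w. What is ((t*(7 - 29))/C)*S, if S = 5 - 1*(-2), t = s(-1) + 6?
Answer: -308/921 ≈ -0.33442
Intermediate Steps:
C = 921 (C = 7 - (46 - 30*32) = 7 - (46 - 960) = 7 - 1*(-914) = 7 + 914 = 921)
t = 2 (t = (-3 - 1) + 6 = -4 + 6 = 2)
S = 7 (S = 5 + 2 = 7)
((t*(7 - 29))/C)*S = ((2*(7 - 29))/921)*7 = ((2*(-22))*(1/921))*7 = -44*1/921*7 = -44/921*7 = -308/921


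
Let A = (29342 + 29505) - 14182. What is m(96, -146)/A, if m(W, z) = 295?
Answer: 59/8933 ≈ 0.0066047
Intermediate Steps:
A = 44665 (A = 58847 - 14182 = 44665)
m(96, -146)/A = 295/44665 = 295*(1/44665) = 59/8933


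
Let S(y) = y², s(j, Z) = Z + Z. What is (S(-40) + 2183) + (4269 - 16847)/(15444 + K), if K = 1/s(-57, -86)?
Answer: 10046872945/2656367 ≈ 3782.2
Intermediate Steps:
s(j, Z) = 2*Z
K = -1/172 (K = 1/(2*(-86)) = 1/(-172) = -1/172 ≈ -0.0058140)
(S(-40) + 2183) + (4269 - 16847)/(15444 + K) = ((-40)² + 2183) + (4269 - 16847)/(15444 - 1/172) = (1600 + 2183) - 12578/2656367/172 = 3783 - 12578*172/2656367 = 3783 - 2163416/2656367 = 10046872945/2656367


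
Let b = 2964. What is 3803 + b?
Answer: 6767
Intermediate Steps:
3803 + b = 3803 + 2964 = 6767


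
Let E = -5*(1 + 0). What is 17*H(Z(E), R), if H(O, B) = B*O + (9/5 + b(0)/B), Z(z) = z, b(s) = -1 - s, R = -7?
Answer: 21981/35 ≈ 628.03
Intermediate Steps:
E = -5 (E = -5*1 = -5)
H(O, B) = 9/5 - 1/B + B*O (H(O, B) = B*O + (9/5 + (-1 - 1*0)/B) = B*O + (9*(1/5) + (-1 + 0)/B) = B*O + (9/5 - 1/B) = 9/5 - 1/B + B*O)
17*H(Z(E), R) = 17*(9/5 - 1/(-7) - 7*(-5)) = 17*(9/5 - 1*(-1/7) + 35) = 17*(9/5 + 1/7 + 35) = 17*(1293/35) = 21981/35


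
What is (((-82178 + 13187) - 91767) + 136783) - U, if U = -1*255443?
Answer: 231468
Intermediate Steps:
U = -255443
(((-82178 + 13187) - 91767) + 136783) - U = (((-82178 + 13187) - 91767) + 136783) - 1*(-255443) = ((-68991 - 91767) + 136783) + 255443 = (-160758 + 136783) + 255443 = -23975 + 255443 = 231468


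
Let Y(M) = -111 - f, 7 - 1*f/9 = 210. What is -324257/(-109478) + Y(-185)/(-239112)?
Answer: 1611372407/545364657 ≈ 2.9547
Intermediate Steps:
f = -1827 (f = 63 - 9*210 = 63 - 1890 = -1827)
Y(M) = 1716 (Y(M) = -111 - 1*(-1827) = -111 + 1827 = 1716)
-324257/(-109478) + Y(-185)/(-239112) = -324257/(-109478) + 1716/(-239112) = -324257*(-1/109478) + 1716*(-1/239112) = 324257/109478 - 143/19926 = 1611372407/545364657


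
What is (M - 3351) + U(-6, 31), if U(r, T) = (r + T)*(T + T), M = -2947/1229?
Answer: -2216376/1229 ≈ -1803.4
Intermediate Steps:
M = -2947/1229 (M = -2947*1/1229 = -2947/1229 ≈ -2.3979)
U(r, T) = 2*T*(T + r) (U(r, T) = (T + r)*(2*T) = 2*T*(T + r))
(M - 3351) + U(-6, 31) = (-2947/1229 - 3351) + 2*31*(31 - 6) = -4121326/1229 + 2*31*25 = -4121326/1229 + 1550 = -2216376/1229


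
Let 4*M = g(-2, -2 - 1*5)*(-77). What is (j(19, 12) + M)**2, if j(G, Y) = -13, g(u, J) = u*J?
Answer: 319225/4 ≈ 79806.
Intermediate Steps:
g(u, J) = J*u
M = -539/2 (M = (((-2 - 1*5)*(-2))*(-77))/4 = (((-2 - 5)*(-2))*(-77))/4 = (-7*(-2)*(-77))/4 = (14*(-77))/4 = (1/4)*(-1078) = -539/2 ≈ -269.50)
(j(19, 12) + M)**2 = (-13 - 539/2)**2 = (-565/2)**2 = 319225/4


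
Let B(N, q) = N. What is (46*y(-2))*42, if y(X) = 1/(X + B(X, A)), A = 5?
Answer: -483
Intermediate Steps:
y(X) = 1/(2*X) (y(X) = 1/(X + X) = 1/(2*X))
(46*y(-2))*42 = (46*((1/2)/(-2)))*42 = (46*((1/2)*(-1/2)))*42 = (46*(-1/4))*42 = -23/2*42 = -483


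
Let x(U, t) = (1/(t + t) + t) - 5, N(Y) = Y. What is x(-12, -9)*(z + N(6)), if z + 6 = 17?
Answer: -4301/18 ≈ -238.94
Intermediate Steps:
z = 11 (z = -6 + 17 = 11)
x(U, t) = -5 + t + 1/(2*t) (x(U, t) = (1/(2*t) + t) - 5 = (t + 1/(2*t)) - 5 = -5 + t + 1/(2*t))
x(-12, -9)*(z + N(6)) = (-5 - 9 + (1/2)/(-9))*(11 + 6) = (-5 - 9 + (1/2)*(-1/9))*17 = (-5 - 9 - 1/18)*17 = -253/18*17 = -4301/18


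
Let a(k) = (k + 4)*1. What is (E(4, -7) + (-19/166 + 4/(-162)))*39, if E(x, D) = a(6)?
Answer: 1723657/4482 ≈ 384.57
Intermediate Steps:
a(k) = 4 + k (a(k) = (4 + k)*1 = 4 + k)
E(x, D) = 10 (E(x, D) = 4 + 6 = 10)
(E(4, -7) + (-19/166 + 4/(-162)))*39 = (10 + (-19/166 + 4/(-162)))*39 = (10 + (-19*1/166 + 4*(-1/162)))*39 = (10 + (-19/166 - 2/81))*39 = (10 - 1871/13446)*39 = (132589/13446)*39 = 1723657/4482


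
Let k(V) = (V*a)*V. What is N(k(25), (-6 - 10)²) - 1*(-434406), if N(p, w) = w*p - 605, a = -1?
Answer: 273801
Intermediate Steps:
k(V) = -V² (k(V) = (V*(-1))*V = (-V)*V = -V²)
N(p, w) = -605 + p*w (N(p, w) = p*w - 605 = -605 + p*w)
N(k(25), (-6 - 10)²) - 1*(-434406) = (-605 + (-1*25²)*(-6 - 10)²) - 1*(-434406) = (-605 - 1*625*(-16)²) + 434406 = (-605 - 625*256) + 434406 = (-605 - 160000) + 434406 = -160605 + 434406 = 273801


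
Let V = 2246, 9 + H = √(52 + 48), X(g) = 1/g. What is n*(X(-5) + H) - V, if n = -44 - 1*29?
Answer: -11522/5 ≈ -2304.4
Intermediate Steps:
H = 1 (H = -9 + √(52 + 48) = -9 + √100 = -9 + 10 = 1)
n = -73 (n = -44 - 29 = -73)
n*(X(-5) + H) - V = -73*(1/(-5) + 1) - 1*2246 = -73*(-⅕ + 1) - 2246 = -73*⅘ - 2246 = -292/5 - 2246 = -11522/5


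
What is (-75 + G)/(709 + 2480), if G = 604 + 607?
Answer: 1136/3189 ≈ 0.35622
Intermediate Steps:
G = 1211
(-75 + G)/(709 + 2480) = (-75 + 1211)/(709 + 2480) = 1136/3189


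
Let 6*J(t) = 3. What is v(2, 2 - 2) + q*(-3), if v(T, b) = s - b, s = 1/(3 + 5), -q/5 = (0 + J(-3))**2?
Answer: 31/8 ≈ 3.8750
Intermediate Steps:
J(t) = 1/2 (J(t) = (1/6)*3 = 1/2)
q = -5/4 (q = -5*(0 + 1/2)**2 = -5*(1/2)**2 = -5*1/4 = -5/4 ≈ -1.2500)
s = 1/8 ≈ 0.12500
v(T, b) = 1/8 - b
v(2, 2 - 2) + q*(-3) = (1/8 - (2 - 2)) - 5/4*(-3) = (1/8 - 1*0) + 15/4 = (1/8 + 0) + 15/4 = 1/8 + 15/4 = 31/8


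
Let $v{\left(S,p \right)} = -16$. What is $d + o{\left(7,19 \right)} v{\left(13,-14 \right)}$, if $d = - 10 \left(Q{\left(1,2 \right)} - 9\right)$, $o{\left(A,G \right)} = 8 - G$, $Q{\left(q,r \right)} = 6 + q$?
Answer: $196$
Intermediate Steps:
$d = 20$ ($d = - 10 \left(\left(6 + 1\right) - 9\right) = - 10 \left(7 - 9\right) = \left(-10\right) \left(-2\right) = 20$)
$d + o{\left(7,19 \right)} v{\left(13,-14 \right)} = 20 + \left(8 - 19\right) \left(-16\right) = 20 - -176 = 20 + 176 = 196$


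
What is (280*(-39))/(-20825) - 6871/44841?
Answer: 9902147/26680395 ≈ 0.37114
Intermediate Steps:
(280*(-39))/(-20825) - 6871/44841 = -10920*(-1/20825) - 6871*1/44841 = 312/595 - 6871/44841 = 9902147/26680395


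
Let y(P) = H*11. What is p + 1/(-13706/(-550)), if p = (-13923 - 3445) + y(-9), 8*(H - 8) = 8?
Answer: -10758562/623 ≈ -17269.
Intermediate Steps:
H = 9 (H = 8 + (1/8)*8 = 8 + 1 = 9)
y(P) = 99 (y(P) = 9*11 = 99)
p = -17269 (p = (-13923 - 3445) + 99 = -17368 + 99 = -17269)
p + 1/(-13706/(-550)) = -17269 + 1/(-13706/(-550)) = -17269 + 1/(-13706*(-1)/550) = -17269 + 1/(-77*(-89/275)) = -17269 + 1/(623/25) = -17269 + 25/623 = -10758562/623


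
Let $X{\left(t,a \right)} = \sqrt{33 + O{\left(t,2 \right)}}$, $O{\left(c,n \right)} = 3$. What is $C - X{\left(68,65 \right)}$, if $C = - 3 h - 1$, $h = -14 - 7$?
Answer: $56$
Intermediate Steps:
$h = -21$ ($h = -14 - 7 = -21$)
$C = 62$ ($C = \left(-3\right) \left(-21\right) - 1 = 63 - 1 = 62$)
$X{\left(t,a \right)} = 6$ ($X{\left(t,a \right)} = \sqrt{33 + 3} = \sqrt{36} = 6$)
$C - X{\left(68,65 \right)} = 62 - 6 = 56$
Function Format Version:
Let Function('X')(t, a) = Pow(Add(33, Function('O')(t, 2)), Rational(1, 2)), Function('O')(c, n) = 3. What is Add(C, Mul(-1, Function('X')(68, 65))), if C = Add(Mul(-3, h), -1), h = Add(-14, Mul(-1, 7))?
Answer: 56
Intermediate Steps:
h = -21 (h = Add(-14, -7) = -21)
C = 62 (C = Add(Mul(-3, -21), -1) = Add(63, -1) = 62)
Function('X')(t, a) = 6 (Function('X')(t, a) = Pow(Add(33, 3), Rational(1, 2)) = Pow(36, Rational(1, 2)) = 6)
Add(C, Mul(-1, Function('X')(68, 65))) = Add(62, Mul(-1, 6)) = Add(62, -6) = 56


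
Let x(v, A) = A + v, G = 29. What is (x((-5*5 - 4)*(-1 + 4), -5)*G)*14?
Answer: -37352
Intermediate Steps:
(x((-5*5 - 4)*(-1 + 4), -5)*G)*14 = ((-5 + (-5*5 - 4)*(-1 + 4))*29)*14 = ((-5 + (-25 - 4)*3)*29)*14 = ((-5 - 29*3)*29)*14 = ((-5 - 87)*29)*14 = -92*29*14 = -2668*14 = -37352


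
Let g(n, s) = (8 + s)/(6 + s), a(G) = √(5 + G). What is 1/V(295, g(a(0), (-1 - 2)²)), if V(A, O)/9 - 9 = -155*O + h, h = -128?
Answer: -1/2652 ≈ -0.00037707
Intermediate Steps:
g(n, s) = (8 + s)/(6 + s)
V(A, O) = -1071 - 1395*O (V(A, O) = 81 + 9*(-155*O - 128) = 81 + 9*(-128 - 155*O) = 81 + (-1152 - 1395*O) = -1071 - 1395*O)
1/V(295, g(a(0), (-1 - 2)²)) = 1/(-1071 - 1395*(8 + (-1 - 2)²)/(6 + (-1 - 2)²)) = 1/(-1071 - 1395*(8 + (-3)²)/(6 + (-3)²)) = 1/(-1071 - 1395*(8 + 9)/(6 + 9)) = 1/(-1071 - 1395*17/15) = 1/(-1071 - 1581) = 1/(-2652) = -1/2652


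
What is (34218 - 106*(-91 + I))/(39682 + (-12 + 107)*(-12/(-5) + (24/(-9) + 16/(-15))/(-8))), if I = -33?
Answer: 142086/119863 ≈ 1.1854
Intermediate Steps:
(34218 - 106*(-91 + I))/(39682 + (-12 + 107)*(-12/(-5) + (24/(-9) + 16/(-15))/(-8))) = (34218 - 106*(-91 - 33))/(39682 + (-12 + 107)*(-12/(-5) + (24/(-9) + 16/(-15))/(-8))) = (34218 - 106*(-124))/(39682 + 95*(-12*(-⅕) + (24*(-⅑) + 16*(-1/15))*(-⅛))) = (34218 + 13144)/(39682 + 95*(12/5 + (-8/3 - 16/15)*(-⅛))) = 47362/(39682 + 95*(12/5 - 56/15*(-⅛))) = 47362/(39682 + 95*(12/5 + 7/15)) = 47362/(39682 + 95*(43/15)) = 47362/(39682 + 817/3) = 47362/(119863/3) = 47362*(3/119863) = 142086/119863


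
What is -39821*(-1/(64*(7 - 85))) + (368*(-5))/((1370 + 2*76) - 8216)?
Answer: -128688247/16708224 ≈ -7.7021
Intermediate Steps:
-39821*(-1/(64*(7 - 85))) + (368*(-5))/((1370 + 2*76) - 8216) = -39821/((-78*(-64))) - 1840/((1370 + 152) - 8216) = -39821/4992 - 1840/(1522 - 8216) = -39821*1/4992 - 1840/(-6694) = -39821/4992 - 1840*(-1/6694) = -39821/4992 + 920/3347 = -128688247/16708224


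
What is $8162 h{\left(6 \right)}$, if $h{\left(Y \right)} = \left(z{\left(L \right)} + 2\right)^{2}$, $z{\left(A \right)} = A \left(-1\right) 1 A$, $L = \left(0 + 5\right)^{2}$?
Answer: $3167908898$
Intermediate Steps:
$L = 25$ ($L = 5^{2} = 25$)
$z{\left(A \right)} = - A^{2}$ ($z{\left(A \right)} = - A 1 A = - A A = - A^{2}$)
$h{\left(Y \right)} = 388129$ ($h{\left(Y \right)} = \left(- 25^{2} + 2\right)^{2} = \left(\left(-1\right) 625 + 2\right)^{2} = \left(-625 + 2\right)^{2} = \left(-623\right)^{2} = 388129$)
$8162 h{\left(6 \right)} = 8162 \cdot 388129 = 3167908898$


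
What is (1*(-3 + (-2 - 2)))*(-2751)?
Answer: 19257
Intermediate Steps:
(1*(-3 + (-2 - 2)))*(-2751) = (1*(-3 - 4))*(-2751) = (1*(-7))*(-2751) = -7*(-2751) = 19257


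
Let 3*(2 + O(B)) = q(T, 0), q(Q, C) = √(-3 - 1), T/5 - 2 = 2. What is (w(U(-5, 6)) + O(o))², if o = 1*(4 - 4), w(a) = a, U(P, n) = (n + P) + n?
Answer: 221/9 + 20*I/3 ≈ 24.556 + 6.6667*I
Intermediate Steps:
U(P, n) = P + 2*n (U(P, n) = (P + n) + n = P + 2*n)
o = 0 (o = 1*0 = 0)
T = 20 (T = 10 + 5*2 = 10 + 10 = 20)
q(Q, C) = 2*I (q(Q, C) = √(-4) = 2*I)
O(B) = -2 + 2*I/3 (O(B) = -2 + (2*I)/3 = -2 + 2*I/3)
(w(U(-5, 6)) + O(o))² = ((-5 + 2*6) + (-2 + 2*I/3))² = ((-5 + 12) + (-2 + 2*I/3))² = (7 + (-2 + 2*I/3))² = (5 + 2*I/3)²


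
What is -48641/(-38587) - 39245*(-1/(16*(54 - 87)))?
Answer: -1488664367/20373936 ≈ -73.067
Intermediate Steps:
-48641/(-38587) - 39245*(-1/(16*(54 - 87))) = -48641*(-1/38587) - 39245/((-33*(-16))) = 48641/38587 - 39245/528 = -1488664367/20373936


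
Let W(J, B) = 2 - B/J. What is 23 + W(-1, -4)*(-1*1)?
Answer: 25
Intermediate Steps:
W(J, B) = 2 - B/J
23 + W(-1, -4)*(-1*1) = 23 + (2 - 1*(-4)/(-1))*(-1*1) = 23 + (2 - 1*(-4)*(-1))*(-1) = 23 + (2 - 4)*(-1) = 23 - 2*(-1) = 23 + 2 = 25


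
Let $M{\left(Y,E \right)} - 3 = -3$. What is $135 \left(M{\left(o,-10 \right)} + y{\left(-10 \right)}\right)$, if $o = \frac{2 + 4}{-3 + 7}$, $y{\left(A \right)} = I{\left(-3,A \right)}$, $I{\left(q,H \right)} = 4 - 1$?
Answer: $405$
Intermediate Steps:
$I{\left(q,H \right)} = 3$ ($I{\left(q,H \right)} = 4 - 1 = 3$)
$y{\left(A \right)} = 3$
$o = \frac{3}{2}$ ($o = \frac{6}{4} = 6 \cdot \frac{1}{4} = \frac{3}{2} \approx 1.5$)
$M{\left(Y,E \right)} = 0$ ($M{\left(Y,E \right)} = 3 - 3 = 0$)
$135 \left(M{\left(o,-10 \right)} + y{\left(-10 \right)}\right) = 135 \left(0 + 3\right) = 135 \cdot 3 = 405$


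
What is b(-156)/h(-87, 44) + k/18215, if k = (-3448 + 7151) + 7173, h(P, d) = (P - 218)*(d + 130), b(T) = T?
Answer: 19334362/32222335 ≈ 0.60003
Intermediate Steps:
h(P, d) = (-218 + P)*(130 + d)
k = 10876 (k = 3703 + 7173 = 10876)
b(-156)/h(-87, 44) + k/18215 = -156/(-28340 - 218*44 + 130*(-87) - 87*44) + 10876/18215 = -156/(-28340 - 9592 - 11310 - 3828) + 10876*(1/18215) = -156/(-53070) + 10876/18215 = -156*(-1/53070) + 10876/18215 = 26/8845 + 10876/18215 = 19334362/32222335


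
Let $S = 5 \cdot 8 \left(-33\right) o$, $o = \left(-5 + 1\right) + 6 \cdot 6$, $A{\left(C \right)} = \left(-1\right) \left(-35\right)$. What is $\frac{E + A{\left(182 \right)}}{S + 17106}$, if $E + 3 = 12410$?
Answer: $- \frac{6221}{12567} \approx -0.49503$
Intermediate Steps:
$E = 12407$ ($E = -3 + 12410 = 12407$)
$A{\left(C \right)} = 35$
$o = 32$ ($o = -4 + 36 = 32$)
$S = -42240$ ($S = 5 \cdot 8 \left(-33\right) 32 = 40 \left(-33\right) 32 = \left(-1320\right) 32 = -42240$)
$\frac{E + A{\left(182 \right)}}{S + 17106} = \frac{12407 + 35}{-42240 + 17106} = \frac{12442}{-25134} = 12442 \left(- \frac{1}{25134}\right) = - \frac{6221}{12567}$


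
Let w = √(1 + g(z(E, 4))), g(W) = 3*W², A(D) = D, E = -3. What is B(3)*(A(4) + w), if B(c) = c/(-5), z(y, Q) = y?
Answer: -12/5 - 6*√7/5 ≈ -5.5749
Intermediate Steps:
B(c) = -c/5 (B(c) = c*(-⅕) = -c/5)
w = 2*√7 (w = √(1 + 3*(-3)²) = √(1 + 3*9) = √(1 + 27) = √28 = 2*√7 ≈ 5.2915)
B(3)*(A(4) + w) = (-⅕*3)*(4 + 2*√7) = -3*(4 + 2*√7)/5 = -12/5 - 6*√7/5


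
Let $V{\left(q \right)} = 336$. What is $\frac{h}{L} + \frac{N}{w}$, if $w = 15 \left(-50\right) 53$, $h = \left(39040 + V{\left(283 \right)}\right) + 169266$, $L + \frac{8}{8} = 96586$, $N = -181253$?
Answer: $\frac{573329789}{85316750} \approx 6.72$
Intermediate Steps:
$L = 96585$ ($L = -1 + 96586 = 96585$)
$h = 208642$ ($h = \left(39040 + 336\right) + 169266 = 39376 + 169266 = 208642$)
$w = -39750$ ($w = \left(-750\right) 53 = -39750$)
$\frac{h}{L} + \frac{N}{w} = \frac{208642}{96585} - \frac{181253}{-39750} = 208642 \cdot \frac{1}{96585} - - \frac{181253}{39750} = \frac{208642}{96585} + \frac{181253}{39750} = \frac{573329789}{85316750}$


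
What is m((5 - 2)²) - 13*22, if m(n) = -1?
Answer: -287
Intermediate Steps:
m((5 - 2)²) - 13*22 = -1 - 13*22 = -1 - 286 = -287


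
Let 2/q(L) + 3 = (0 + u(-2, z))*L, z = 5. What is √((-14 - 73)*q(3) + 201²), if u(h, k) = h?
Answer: √363783/3 ≈ 201.05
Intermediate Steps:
q(L) = 2/(-3 - 2*L) (q(L) = 2/(-3 + (0 - 2)*L) = 2/(-3 - 2*L))
√((-14 - 73)*q(3) + 201²) = √((-14 - 73)*(2/(-3 - 2*3)) + 201²) = √(-174/(-3 - 6) + 40401) = √(-174/(-9) + 40401) = √(-174*(-1)/9 + 40401) = √(-87*(-2/9) + 40401) = √(58/3 + 40401) = √(121261/3) = √363783/3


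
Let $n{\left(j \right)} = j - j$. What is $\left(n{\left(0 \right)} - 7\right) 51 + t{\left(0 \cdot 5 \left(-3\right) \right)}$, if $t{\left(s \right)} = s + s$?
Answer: $-357$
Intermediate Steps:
$n{\left(j \right)} = 0$
$t{\left(s \right)} = 2 s$
$\left(n{\left(0 \right)} - 7\right) 51 + t{\left(0 \cdot 5 \left(-3\right) \right)} = \left(0 - 7\right) 51 + 2 \cdot 0 \cdot 5 \left(-3\right) = \left(-7\right) 51 + 2 \cdot 0 \left(-3\right) = -357 + 2 \cdot 0 = -357 + 0 = -357$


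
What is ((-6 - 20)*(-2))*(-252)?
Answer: -13104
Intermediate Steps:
((-6 - 20)*(-2))*(-252) = -26*(-2)*(-252) = 52*(-252) = -13104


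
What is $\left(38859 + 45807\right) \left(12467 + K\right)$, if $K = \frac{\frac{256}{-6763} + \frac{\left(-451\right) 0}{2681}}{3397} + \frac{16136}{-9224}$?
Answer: $\frac{27955952837869925196}{26488919383} \approx 1.0554 \cdot 10^{9}$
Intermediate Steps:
$K = - \frac{46338673655}{26488919383}$ ($K = \left(256 \left(- \frac{1}{6763}\right) + 0 \cdot \frac{1}{2681}\right) \frac{1}{3397} + 16136 \left(- \frac{1}{9224}\right) = \left(- \frac{256}{6763} + 0\right) \frac{1}{3397} - \frac{2017}{1153} = \left(- \frac{256}{6763}\right) \frac{1}{3397} - \frac{2017}{1153} = - \frac{256}{22973911} - \frac{2017}{1153} = - \frac{46338673655}{26488919383} \approx -1.7494$)
$\left(38859 + 45807\right) \left(12467 + K\right) = \left(38859 + 45807\right) \left(12467 - \frac{46338673655}{26488919383}\right) = 84666 \cdot \frac{330191019274206}{26488919383} = \frac{27955952837869925196}{26488919383}$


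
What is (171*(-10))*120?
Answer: -205200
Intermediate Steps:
(171*(-10))*120 = -1710*120 = -205200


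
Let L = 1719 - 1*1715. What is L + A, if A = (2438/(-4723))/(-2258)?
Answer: 21330287/5332267 ≈ 4.0002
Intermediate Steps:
A = 1219/5332267 (A = (2438*(-1/4723))*(-1/2258) = -2438/4723*(-1/2258) = 1219/5332267 ≈ 0.00022861)
L = 4 (L = 1719 - 1715 = 4)
L + A = 4 + 1219/5332267 = 21330287/5332267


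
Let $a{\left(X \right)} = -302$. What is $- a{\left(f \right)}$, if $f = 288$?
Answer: $302$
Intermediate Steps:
$- a{\left(f \right)} = \left(-1\right) \left(-302\right) = 302$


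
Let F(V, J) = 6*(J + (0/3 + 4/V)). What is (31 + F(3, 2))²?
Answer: 2601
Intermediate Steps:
F(V, J) = 6*J + 24/V (F(V, J) = 6*(J + (0*(⅓) + 4/V)) = 6*(J + (0 + 4/V)) = 6*(J + 4/V) = 6*J + 24/V)
(31 + F(3, 2))² = (31 + (6*2 + 24/3))² = (31 + (12 + 24*(⅓)))² = (31 + (12 + 8))² = (31 + 20)² = 51² = 2601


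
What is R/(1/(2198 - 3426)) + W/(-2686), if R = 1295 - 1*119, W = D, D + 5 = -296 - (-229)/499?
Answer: -967792413111/670157 ≈ -1.4441e+6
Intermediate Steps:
D = -149970/499 (D = -5 + (-296 - (-229)/499) = -5 + (-296 - 1*(-229/499)) = -5 + (-296 + 229/499) = -5 - 147475/499 = -149970/499 ≈ -300.54)
W = -149970/499 ≈ -300.54
R = 1176 (R = 1295 - 119 = 1176)
R/(1/(2198 - 3426)) + W/(-2686) = 1176/(1/(2198 - 3426)) - 149970/499/(-2686) = 1176/(1/(-1228)) - 149970/499*(-1/2686) = 1176/(-1/1228) + 74985/670157 = 1176*(-1228) + 74985/670157 = -1444128 + 74985/670157 = -967792413111/670157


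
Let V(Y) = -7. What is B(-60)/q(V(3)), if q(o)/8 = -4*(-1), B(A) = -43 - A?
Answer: 17/32 ≈ 0.53125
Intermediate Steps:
q(o) = 32 (q(o) = 8*(-4*(-1)) = 8*4 = 32)
B(-60)/q(V(3)) = (-43 - 1*(-60))/32 = (-43 + 60)*(1/32) = 17*(1/32) = 17/32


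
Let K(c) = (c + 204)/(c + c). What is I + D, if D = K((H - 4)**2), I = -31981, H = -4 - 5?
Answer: -10809205/338 ≈ -31980.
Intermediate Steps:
H = -9
K(c) = (204 + c)/(2*c) (K(c) = (204 + c)/((2*c)) = (204 + c)*(1/(2*c)) = (204 + c)/(2*c))
D = 373/338 (D = (204 + (-9 - 4)**2)/(2*((-9 - 4)**2)) = (204 + (-13)**2)/(2*((-13)**2)) = (1/2)*(204 + 169)/169 = (1/2)*(1/169)*373 = 373/338 ≈ 1.1035)
I + D = -31981 + 373/338 = -10809205/338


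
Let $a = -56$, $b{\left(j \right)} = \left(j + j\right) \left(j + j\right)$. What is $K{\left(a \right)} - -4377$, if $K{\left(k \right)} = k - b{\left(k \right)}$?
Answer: $-8223$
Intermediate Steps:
$b{\left(j \right)} = 4 j^{2}$ ($b{\left(j \right)} = 2 j 2 j = 4 j^{2}$)
$K{\left(k \right)} = k - 4 k^{2}$
$K{\left(a \right)} - -4377 = - 56 \left(1 - -224\right) - -4377 = - 56 \left(1 + 224\right) + 4377 = \left(-56\right) 225 + 4377 = -12600 + 4377 = -8223$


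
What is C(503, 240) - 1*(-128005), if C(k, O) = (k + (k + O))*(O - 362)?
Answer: -24007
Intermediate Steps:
C(k, O) = (-362 + O)*(O + 2*k) (C(k, O) = (k + (O + k))*(-362 + O) = (O + 2*k)*(-362 + O) = (-362 + O)*(O + 2*k))
C(503, 240) - 1*(-128005) = (240² - 724*503 - 362*240 + 2*240*503) - 1*(-128005) = (57600 - 364172 - 86880 + 241440) + 128005 = -152012 + 128005 = -24007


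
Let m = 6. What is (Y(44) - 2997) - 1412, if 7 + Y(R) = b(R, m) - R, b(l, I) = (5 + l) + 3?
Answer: -4408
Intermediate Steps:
b(l, I) = 8 + l
Y(R) = 1 (Y(R) = -7 + ((8 + R) - R) = -7 + 8 = 1)
(Y(44) - 2997) - 1412 = (1 - 2997) - 1412 = -2996 - 1412 = -4408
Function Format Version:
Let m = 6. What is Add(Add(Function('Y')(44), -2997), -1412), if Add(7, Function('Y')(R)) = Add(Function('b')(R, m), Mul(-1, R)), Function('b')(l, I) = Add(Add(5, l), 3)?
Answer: -4408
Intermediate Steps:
Function('b')(l, I) = Add(8, l)
Function('Y')(R) = 1 (Function('Y')(R) = Add(-7, Add(Add(8, R), Mul(-1, R))) = Add(-7, 8) = 1)
Add(Add(Function('Y')(44), -2997), -1412) = Add(Add(1, -2997), -1412) = Add(-2996, -1412) = -4408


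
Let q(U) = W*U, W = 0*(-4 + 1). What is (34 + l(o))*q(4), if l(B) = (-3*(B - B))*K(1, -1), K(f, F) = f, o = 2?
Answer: 0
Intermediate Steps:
W = 0 (W = 0*(-3) = 0)
q(U) = 0 (q(U) = 0*U = 0)
l(B) = 0 (l(B) = -3*(B - B)*1 = -3*0*1 = 0*1 = 0)
(34 + l(o))*q(4) = (34 + 0)*0 = 34*0 = 0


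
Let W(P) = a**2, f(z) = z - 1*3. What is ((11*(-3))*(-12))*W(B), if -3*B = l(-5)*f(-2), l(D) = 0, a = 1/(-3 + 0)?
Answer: 44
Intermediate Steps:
f(z) = -3 + z (f(z) = z - 3 = -3 + z)
a = -1/3 (a = 1/(-3) = -1/3 ≈ -0.33333)
B = 0 (B = -0*(-3 - 2) = -0*(-5) = -1/3*0 = 0)
W(P) = 1/9 (W(P) = (-1/3)**2 = 1/9)
((11*(-3))*(-12))*W(B) = ((11*(-3))*(-12))*(1/9) = -33*(-12)*(1/9) = 396*(1/9) = 44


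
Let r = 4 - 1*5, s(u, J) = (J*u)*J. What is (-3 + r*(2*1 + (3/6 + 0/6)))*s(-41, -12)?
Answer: 32472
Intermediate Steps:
s(u, J) = u*J²
r = -1 (r = 4 - 5 = -1)
(-3 + r*(2*1 + (3/6 + 0/6)))*s(-41, -12) = (-3 - (2*1 + (3/6 + 0/6)))*(-41*(-12)²) = (-3 - (2 + (3*(⅙) + 0*(⅙))))*(-41*144) = (-3 - (2 + (½ + 0)))*(-5904) = (-3 - (2 + ½))*(-5904) = (-3 - 1*5/2)*(-5904) = (-3 - 5/2)*(-5904) = -11/2*(-5904) = 32472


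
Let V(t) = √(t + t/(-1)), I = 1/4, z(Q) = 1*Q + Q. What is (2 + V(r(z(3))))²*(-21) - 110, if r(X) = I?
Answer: -194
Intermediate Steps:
z(Q) = 2*Q (z(Q) = Q + Q = 2*Q)
I = ¼ ≈ 0.25000
r(X) = ¼
V(t) = 0 (V(t) = √(t + t*(-1)) = √(t - t) = √0 = 0)
(2 + V(r(z(3))))²*(-21) - 110 = (2 + 0)²*(-21) - 110 = 2²*(-21) - 110 = 4*(-21) - 110 = -84 - 110 = -194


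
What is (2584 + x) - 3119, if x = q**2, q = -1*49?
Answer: 1866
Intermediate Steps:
q = -49
x = 2401 (x = (-49)**2 = 2401)
(2584 + x) - 3119 = (2584 + 2401) - 3119 = 4985 - 3119 = 1866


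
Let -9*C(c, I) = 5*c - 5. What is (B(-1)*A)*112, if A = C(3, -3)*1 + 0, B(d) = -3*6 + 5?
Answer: 14560/9 ≈ 1617.8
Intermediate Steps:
B(d) = -13 (B(d) = -18 + 5 = -13)
C(c, I) = 5/9 - 5*c/9 (C(c, I) = -(5*c - 5)/9 = -(-5 + 5*c)/9 = 5/9 - 5*c/9)
A = -10/9 (A = (5/9 - 5/9*3)*1 + 0 = (5/9 - 5/3)*1 + 0 = -10/9*1 + 0 = -10/9 + 0 = -10/9 ≈ -1.1111)
(B(-1)*A)*112 = -13*(-10/9)*112 = (130/9)*112 = 14560/9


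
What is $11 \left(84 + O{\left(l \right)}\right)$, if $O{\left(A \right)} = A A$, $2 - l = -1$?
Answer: $1023$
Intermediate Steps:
$l = 3$ ($l = 2 - -1 = 2 + 1 = 3$)
$O{\left(A \right)} = A^{2}$
$11 \left(84 + O{\left(l \right)}\right) = 11 \left(84 + 3^{2}\right) = 11 \left(84 + 9\right) = 11 \cdot 93 = 1023$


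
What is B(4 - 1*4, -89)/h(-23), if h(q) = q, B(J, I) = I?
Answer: 89/23 ≈ 3.8696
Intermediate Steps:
B(4 - 1*4, -89)/h(-23) = -89/(-23) = -89*(-1/23) = 89/23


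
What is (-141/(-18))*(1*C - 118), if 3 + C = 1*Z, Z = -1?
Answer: -2867/3 ≈ -955.67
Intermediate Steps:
C = -4 (C = -3 + 1*(-1) = -3 - 1 = -4)
(-141/(-18))*(1*C - 118) = (-141/(-18))*(1*(-4) - 118) = (-141*(-1/18))*(-4 - 118) = (47/6)*(-122) = -2867/3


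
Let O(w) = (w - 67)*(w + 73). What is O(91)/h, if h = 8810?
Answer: 1968/4405 ≈ 0.44676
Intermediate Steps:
O(w) = (-67 + w)*(73 + w)
O(91)/h = (-4891 + 91**2 + 6*91)/8810 = (-4891 + 8281 + 546)*(1/8810) = 3936*(1/8810) = 1968/4405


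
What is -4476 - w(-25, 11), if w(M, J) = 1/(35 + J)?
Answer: -205897/46 ≈ -4476.0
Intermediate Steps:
-4476 - w(-25, 11) = -4476 - 1/(35 + 11) = -4476 - 1/46 = -205897/46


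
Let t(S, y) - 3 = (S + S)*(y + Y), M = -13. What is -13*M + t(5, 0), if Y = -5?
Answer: 122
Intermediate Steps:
t(S, y) = 3 + 2*S*(-5 + y) (t(S, y) = 3 + (S + S)*(y - 5) = 3 + (2*S)*(-5 + y) = 3 + 2*S*(-5 + y))
-13*M + t(5, 0) = -13*(-13) + (3 - 10*5 + 2*5*0) = 169 + (3 - 50 + 0) = 169 - 47 = 122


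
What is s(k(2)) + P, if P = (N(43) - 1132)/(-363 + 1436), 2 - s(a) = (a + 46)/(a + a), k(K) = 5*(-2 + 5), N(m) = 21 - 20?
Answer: -1207/1110 ≈ -1.0874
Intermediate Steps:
N(m) = 1
k(K) = 15 (k(K) = 5*3 = 15)
s(a) = 2 - (46 + a)/(2*a) (s(a) = 2 - (a + 46)/(a + a) = 2 - (46 + a)/(2*a))
P = -39/37 (P = (1 - 1132)/(-363 + 1436) = -1131/1073 = -1131*1/1073 = -39/37 ≈ -1.0541)
s(k(2)) + P = (3/2 - 23/15) - 39/37 = -1/30 - 39/37 = -1207/1110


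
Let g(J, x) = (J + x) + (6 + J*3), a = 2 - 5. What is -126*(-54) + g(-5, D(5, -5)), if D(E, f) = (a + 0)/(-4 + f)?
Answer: 20371/3 ≈ 6790.3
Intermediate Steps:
a = -3
D(E, f) = -3/(-4 + f) (D(E, f) = (-3 + 0)/(-4 + f) = -3/(-4 + f))
g(J, x) = 6 + x + 4*J (g(J, x) = (J + x) + (6 + 3*J) = 6 + x + 4*J)
-126*(-54) + g(-5, D(5, -5)) = -126*(-54) + (6 - 3/(-4 - 5) + 4*(-5)) = 6804 + (6 - 3/(-9) - 20) = 6804 + (6 - 3*(-⅑) - 20) = 6804 + (6 + ⅓ - 20) = 6804 - 41/3 = 20371/3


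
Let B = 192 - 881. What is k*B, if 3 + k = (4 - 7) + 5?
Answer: 689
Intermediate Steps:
k = -1 (k = -3 + ((4 - 7) + 5) = -3 + (-3 + 5) = -3 + 2 = -1)
B = -689
k*B = -1*(-689) = 689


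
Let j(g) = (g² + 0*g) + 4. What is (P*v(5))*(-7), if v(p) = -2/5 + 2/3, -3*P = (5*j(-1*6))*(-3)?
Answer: -1120/3 ≈ -373.33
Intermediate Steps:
j(g) = 4 + g² (j(g) = (g² + 0) + 4 = g² + 4 = 4 + g²)
P = 200 (P = -5*(4 + (-1*6)²)*(-3)/3 = -5*(4 + (-6)²)*(-3)/3 = -5*(4 + 36)*(-3)/3 = -5*40*(-3)/3 = -200*(-3)/3 = -⅓*(-600) = 200)
v(p) = 4/15 (v(p) = -2*⅕ + 2*(⅓) = -⅖ + ⅔ = 4/15)
(P*v(5))*(-7) = (200*(4/15))*(-7) = (160/3)*(-7) = -1120/3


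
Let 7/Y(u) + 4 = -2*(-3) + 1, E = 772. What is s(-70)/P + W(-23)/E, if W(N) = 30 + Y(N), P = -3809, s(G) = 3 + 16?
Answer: 325469/8821644 ≈ 0.036894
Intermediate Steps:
s(G) = 19
Y(u) = 7/3 (Y(u) = 7/(-4 + (-2*(-3) + 1)) = 7/(-4 + (6 + 1)) = 7/(-4 + 7) = 7/3)
W(N) = 97/3 (W(N) = 30 + 7/3 = 97/3)
s(-70)/P + W(-23)/E = 19/(-3809) + (97/3)/772 = 19*(-1/3809) + (97/3)*(1/772) = -19/3809 + 97/2316 = 325469/8821644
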